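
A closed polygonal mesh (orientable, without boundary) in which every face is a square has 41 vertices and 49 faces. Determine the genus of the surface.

Every face is a square, so 2E = 4·49 = 196, giving E = 98.
χ = V − E + F = 41 − 98 + 49 = -8.
For a closed orientable surface χ = 2 − 2g, so g = (2 − (-8))/2 = 5.

5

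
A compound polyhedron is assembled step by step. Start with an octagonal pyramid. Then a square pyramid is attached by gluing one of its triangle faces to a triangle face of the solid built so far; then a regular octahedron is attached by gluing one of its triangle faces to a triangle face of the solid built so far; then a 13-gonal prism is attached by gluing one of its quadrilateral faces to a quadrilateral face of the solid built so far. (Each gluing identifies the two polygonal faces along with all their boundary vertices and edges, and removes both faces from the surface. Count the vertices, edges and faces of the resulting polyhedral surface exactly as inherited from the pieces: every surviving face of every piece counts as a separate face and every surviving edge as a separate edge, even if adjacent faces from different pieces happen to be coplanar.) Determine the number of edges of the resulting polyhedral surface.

An octagonal pyramid: V=9, E=16, F=9.
Attach a square pyramid (V=5, E=8, F=5) along a 3-gon: merge 3 vertices and 3 edges, delete both glued faces → V=11, E=21, F=12.
Attach a regular octahedron (V=6, E=12, F=8) along a 3-gon: merge 3 vertices and 3 edges, delete both glued faces → V=14, E=30, F=18.
Attach a 13-gonal prism (V=26, E=39, F=15) along a 4-gon: merge 4 vertices and 4 edges, delete both glued faces → V=36, E=65, F=31.
Check: V − E + F = 36 − 65 + 31 = 2.

65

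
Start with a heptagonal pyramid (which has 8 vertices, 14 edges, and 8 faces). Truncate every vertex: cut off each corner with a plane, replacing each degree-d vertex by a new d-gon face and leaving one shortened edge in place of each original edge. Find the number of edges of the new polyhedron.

42

Truncation replaces each original edge-end by a new vertex, so V′ = 2E = 28.
Each original edge survives, and each old vertex of degree d contributes d new edges; summing degrees gives Σd = 2E, so E′ = E + 2E = 3E = 42.
Each original face survives and each original vertex becomes one new face: F′ = F + V = 16.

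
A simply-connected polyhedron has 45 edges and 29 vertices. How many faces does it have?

18

Here V − E + F = 2.
F = 2 − V + E = 2 − 29 + 45 = 18.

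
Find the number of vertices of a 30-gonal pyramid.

A pyramid on an n-gon base has one n-gon and n triangles: V = 30 + 1 = 31, E = 2·30 = 60, F = 30 + 1 = 31.

31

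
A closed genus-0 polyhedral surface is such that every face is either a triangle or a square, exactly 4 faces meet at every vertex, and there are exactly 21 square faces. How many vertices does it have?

27

Let x be the number of triangles; then F = 21 + x.
Edge–face incidences: 2E = 4·21 + 3·x = 84 + 3x.
Every vertex has degree 4, so 4V = 2E.
Euler: V − E + F = 2 ⇒ (2E)/4 − E + (21 + x) = 2.
Multiply by 8: 2·(2E) − 4·(2E) + 8·(21 + x) = 16, i.e. 168 + 8x − 2·(84 + 3x) = 16.
Collecting terms: 2x = 16, so x = 8.
Then 2E = 84 + 3·8 = 108, so E = 54, V = 2E/4 = 27, F = 21 + 8 = 29.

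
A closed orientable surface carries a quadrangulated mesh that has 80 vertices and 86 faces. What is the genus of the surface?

Every face is a square, so 2E = 4·86 = 344, giving E = 172.
χ = V − E + F = 80 − 172 + 86 = -6.
For a closed orientable surface χ = 2 − 2g, so g = (2 − (-6))/2 = 4.

4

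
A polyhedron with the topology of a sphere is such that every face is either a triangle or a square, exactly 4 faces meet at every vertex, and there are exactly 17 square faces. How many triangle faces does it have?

8

Let x be the number of triangles; then F = 17 + x.
Edge–face incidences: 2E = 4·17 + 3·x = 68 + 3x.
Every vertex has degree 4, so 4V = 2E.
Euler: V − E + F = 2 ⇒ (2E)/4 − E + (17 + x) = 2.
Multiply by 8: 2·(2E) − 4·(2E) + 8·(17 + x) = 16, i.e. 136 + 8x − 2·(68 + 3x) = 16.
Collecting terms: 2x = 16, so x = 8.
Then 2E = 68 + 3·8 = 92, so E = 46, V = 2E/4 = 23, F = 17 + 8 = 25.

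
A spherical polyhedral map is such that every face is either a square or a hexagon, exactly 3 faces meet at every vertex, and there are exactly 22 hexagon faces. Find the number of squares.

Let x be the number of squares; then F = 22 + x.
Edge–face incidences: 2E = 6·22 + 4·x = 132 + 4x.
Every vertex has degree 3, so 3V = 2E.
Euler: V − E + F = 2 ⇒ (2E)/3 − E + (22 + x) = 2.
Multiply by 6: 2·(2E) − 3·(2E) + 6·(22 + x) = 12, i.e. 132 + 6x − (132 + 4x) = 12.
Collecting terms: 2x = 12, so x = 6.
Then 2E = 132 + 4·6 = 156, so E = 78, V = 2E/3 = 52, F = 22 + 6 = 28.

6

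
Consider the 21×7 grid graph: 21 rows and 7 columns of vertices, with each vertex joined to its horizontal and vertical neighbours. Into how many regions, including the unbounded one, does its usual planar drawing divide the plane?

The grid has V = 21·7 = 147 vertices and E = 21·6 + 7·20 = 266 edges.
F = 2 − V + E = 2 − 147 + 266 = 121.

121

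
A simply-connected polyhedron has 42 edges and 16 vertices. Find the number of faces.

Here V − E + F = 2.
F = 2 − V + E = 2 − 16 + 42 = 28.

28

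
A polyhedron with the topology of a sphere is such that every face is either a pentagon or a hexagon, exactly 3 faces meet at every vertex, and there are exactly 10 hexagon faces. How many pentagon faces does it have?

12

Let x be the number of pentagons; then F = 10 + x.
Edge–face incidences: 2E = 6·10 + 5·x = 60 + 5x.
Every vertex has degree 3, so 3V = 2E.
Euler: V − E + F = 2 ⇒ (2E)/3 − E + (10 + x) = 2.
Multiply by 6: 2·(2E) − 3·(2E) + 6·(10 + x) = 12, i.e. 60 + 6x − (60 + 5x) = 12.
Collecting terms: x = 12.
Then 2E = 60 + 5·12 = 120, so E = 60, V = 2E/3 = 40, F = 10 + 12 = 22.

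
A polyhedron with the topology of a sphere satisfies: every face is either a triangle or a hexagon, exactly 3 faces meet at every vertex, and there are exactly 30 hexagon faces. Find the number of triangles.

4

Let x be the number of triangles; then F = 30 + x.
Edge–face incidences: 2E = 6·30 + 3·x = 180 + 3x.
Every vertex has degree 3, so 3V = 2E.
Euler: V − E + F = 2 ⇒ (2E)/3 − E + (30 + x) = 2.
Multiply by 6: 2·(2E) − 3·(2E) + 6·(30 + x) = 12, i.e. 180 + 6x − (180 + 3x) = 12.
Collecting terms: 3x = 12, so x = 4.
Then 2E = 180 + 3·4 = 192, so E = 96, V = 2E/3 = 64, F = 30 + 4 = 34.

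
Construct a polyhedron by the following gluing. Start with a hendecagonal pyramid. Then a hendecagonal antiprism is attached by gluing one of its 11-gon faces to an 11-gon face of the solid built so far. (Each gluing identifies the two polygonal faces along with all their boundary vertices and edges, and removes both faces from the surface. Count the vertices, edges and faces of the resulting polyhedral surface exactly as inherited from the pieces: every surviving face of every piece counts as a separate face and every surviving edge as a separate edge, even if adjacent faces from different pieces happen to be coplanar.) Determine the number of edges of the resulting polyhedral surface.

A hendecagonal pyramid: V=12, E=22, F=12.
Attach a hendecagonal antiprism (V=22, E=44, F=24) along an 11-gon: merge 11 vertices and 11 edges, delete both glued faces → V=23, E=55, F=34.
Check: V − E + F = 23 − 55 + 34 = 2.

55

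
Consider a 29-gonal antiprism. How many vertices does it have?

An antiprism on an n-gon has two n-gon caps and 2n triangles: V = 2·29 = 58, E = 4·29 = 116, F = 2·29 + 2 = 60.
Check: V − E + F = 58 − 116 + 60 = 2.

58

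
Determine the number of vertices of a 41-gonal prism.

82

A prism on an n-gon has two n-gon bases and n rectangular sides: V = 2·41 = 82, E = 3·41 = 123, F = 41 + 2 = 43.
Check: V − E + F = 82 − 123 + 43 = 2.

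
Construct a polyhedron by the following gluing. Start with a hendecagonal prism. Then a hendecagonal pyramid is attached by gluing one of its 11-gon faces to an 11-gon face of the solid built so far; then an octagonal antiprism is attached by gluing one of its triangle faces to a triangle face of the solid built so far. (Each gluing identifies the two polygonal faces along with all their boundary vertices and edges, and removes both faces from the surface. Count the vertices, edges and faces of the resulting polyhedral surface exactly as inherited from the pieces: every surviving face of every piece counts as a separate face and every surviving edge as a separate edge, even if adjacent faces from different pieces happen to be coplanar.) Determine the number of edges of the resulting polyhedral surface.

A hendecagonal prism: V=22, E=33, F=13.
Attach a hendecagonal pyramid (V=12, E=22, F=12) along an 11-gon: merge 11 vertices and 11 edges, delete both glued faces → V=23, E=44, F=23.
Attach an octagonal antiprism (V=16, E=32, F=18) along a 3-gon: merge 3 vertices and 3 edges, delete both glued faces → V=36, E=73, F=39.
Check: V − E + F = 36 − 73 + 39 = 2.

73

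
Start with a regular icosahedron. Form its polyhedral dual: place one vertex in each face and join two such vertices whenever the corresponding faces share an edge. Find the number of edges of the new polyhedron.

The base solid has V = 12, E = 30, F = 20.
The dual swaps V and F and preserves E: V′ = F = 20, E′ = E = 30, F′ = V = 12.

30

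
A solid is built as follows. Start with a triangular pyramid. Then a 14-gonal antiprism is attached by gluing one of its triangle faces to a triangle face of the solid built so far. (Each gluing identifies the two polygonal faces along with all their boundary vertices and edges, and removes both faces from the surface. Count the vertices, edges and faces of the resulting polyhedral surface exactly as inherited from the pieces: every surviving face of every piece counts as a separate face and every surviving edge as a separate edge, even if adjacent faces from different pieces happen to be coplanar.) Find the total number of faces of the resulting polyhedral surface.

A triangular pyramid: V=4, E=6, F=4.
Attach a 14-gonal antiprism (V=28, E=56, F=30) along a 3-gon: merge 3 vertices and 3 edges, delete both glued faces → V=29, E=59, F=32.
Check: V − E + F = 29 − 59 + 32 = 2.

32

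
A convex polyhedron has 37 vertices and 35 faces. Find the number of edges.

70

Here V − E + F = 2.
E = V + F − (2) = 37 + 35 − (2) = 70.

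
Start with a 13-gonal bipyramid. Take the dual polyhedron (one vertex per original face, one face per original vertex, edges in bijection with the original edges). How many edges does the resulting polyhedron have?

39

The base solid has V = 15, E = 39, F = 26.
The dual swaps V and F and preserves E: V′ = F = 26, E′ = E = 39, F′ = V = 15.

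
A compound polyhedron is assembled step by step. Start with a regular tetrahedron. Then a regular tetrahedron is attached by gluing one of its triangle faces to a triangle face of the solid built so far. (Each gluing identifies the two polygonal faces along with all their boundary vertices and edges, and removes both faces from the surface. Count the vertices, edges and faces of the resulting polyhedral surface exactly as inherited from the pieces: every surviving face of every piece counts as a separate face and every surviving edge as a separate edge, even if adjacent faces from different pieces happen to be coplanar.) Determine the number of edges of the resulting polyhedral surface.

9

A regular tetrahedron: V=4, E=6, F=4.
Attach a regular tetrahedron (V=4, E=6, F=4) along a 3-gon: merge 3 vertices and 3 edges, delete both glued faces → V=5, E=9, F=6.
Check: V − E + F = 5 − 9 + 6 = 2.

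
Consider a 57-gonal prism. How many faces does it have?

A prism on an n-gon has two n-gon bases and n rectangular sides: V = 2·57 = 114, E = 3·57 = 171, F = 57 + 2 = 59.

59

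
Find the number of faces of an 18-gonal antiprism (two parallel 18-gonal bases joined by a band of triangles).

38

An antiprism on an n-gon has two n-gon caps and 2n triangles: V = 2·18 = 36, E = 4·18 = 72, F = 2·18 + 2 = 38.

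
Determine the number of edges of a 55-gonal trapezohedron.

The n-trapezohedron (dual of the n-antiprism) has V = 2·55 + 2 = 112, E = 4·55 = 220, F = 2·55 = 110.
Check: V − E + F = 112 − 220 + 110 = 2.

220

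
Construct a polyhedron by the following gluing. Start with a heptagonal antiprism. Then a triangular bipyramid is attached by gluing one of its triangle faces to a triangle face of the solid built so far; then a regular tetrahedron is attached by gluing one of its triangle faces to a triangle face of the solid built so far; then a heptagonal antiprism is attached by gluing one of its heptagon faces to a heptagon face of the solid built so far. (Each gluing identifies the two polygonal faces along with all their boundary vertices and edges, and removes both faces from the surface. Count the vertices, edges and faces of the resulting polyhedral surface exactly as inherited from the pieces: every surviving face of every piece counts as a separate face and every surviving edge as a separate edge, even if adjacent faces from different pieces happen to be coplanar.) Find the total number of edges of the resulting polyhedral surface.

A heptagonal antiprism: V=14, E=28, F=16.
Attach a triangular bipyramid (V=5, E=9, F=6) along a 3-gon: merge 3 vertices and 3 edges, delete both glued faces → V=16, E=34, F=20.
Attach a regular tetrahedron (V=4, E=6, F=4) along a 3-gon: merge 3 vertices and 3 edges, delete both glued faces → V=17, E=37, F=22.
Attach a heptagonal antiprism (V=14, E=28, F=16) along a 7-gon: merge 7 vertices and 7 edges, delete both glued faces → V=24, E=58, F=36.
Check: V − E + F = 24 − 58 + 36 = 2.

58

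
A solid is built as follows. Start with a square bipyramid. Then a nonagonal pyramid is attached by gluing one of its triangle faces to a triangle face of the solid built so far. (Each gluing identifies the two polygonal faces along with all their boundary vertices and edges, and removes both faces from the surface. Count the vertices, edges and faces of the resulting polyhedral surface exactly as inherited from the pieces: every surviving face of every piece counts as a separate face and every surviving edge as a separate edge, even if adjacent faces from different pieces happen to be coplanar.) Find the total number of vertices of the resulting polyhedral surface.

13

A square bipyramid: V=6, E=12, F=8.
Attach a nonagonal pyramid (V=10, E=18, F=10) along a 3-gon: merge 3 vertices and 3 edges, delete both glued faces → V=13, E=27, F=16.
Check: V − E + F = 13 − 27 + 16 = 2.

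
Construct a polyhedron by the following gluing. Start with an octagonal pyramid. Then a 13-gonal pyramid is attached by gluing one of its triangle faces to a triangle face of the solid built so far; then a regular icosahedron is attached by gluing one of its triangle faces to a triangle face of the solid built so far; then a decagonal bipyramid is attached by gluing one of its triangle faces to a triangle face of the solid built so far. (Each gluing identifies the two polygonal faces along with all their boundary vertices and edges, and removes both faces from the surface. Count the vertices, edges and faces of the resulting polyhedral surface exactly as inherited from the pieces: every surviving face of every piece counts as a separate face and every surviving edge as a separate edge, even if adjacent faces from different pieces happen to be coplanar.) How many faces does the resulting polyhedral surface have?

57

An octagonal pyramid: V=9, E=16, F=9.
Attach a 13-gonal pyramid (V=14, E=26, F=14) along a 3-gon: merge 3 vertices and 3 edges, delete both glued faces → V=20, E=39, F=21.
Attach a regular icosahedron (V=12, E=30, F=20) along a 3-gon: merge 3 vertices and 3 edges, delete both glued faces → V=29, E=66, F=39.
Attach a decagonal bipyramid (V=12, E=30, F=20) along a 3-gon: merge 3 vertices and 3 edges, delete both glued faces → V=38, E=93, F=57.
Check: V − E + F = 38 − 93 + 57 = 2.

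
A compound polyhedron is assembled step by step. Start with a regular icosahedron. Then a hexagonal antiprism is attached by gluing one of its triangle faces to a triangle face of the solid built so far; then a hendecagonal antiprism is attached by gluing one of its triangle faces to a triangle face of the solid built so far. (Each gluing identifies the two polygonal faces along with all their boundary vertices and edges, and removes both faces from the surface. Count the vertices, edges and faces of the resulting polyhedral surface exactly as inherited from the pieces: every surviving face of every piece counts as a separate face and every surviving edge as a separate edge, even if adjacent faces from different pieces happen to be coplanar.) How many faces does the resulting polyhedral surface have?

54

A regular icosahedron: V=12, E=30, F=20.
Attach a hexagonal antiprism (V=12, E=24, F=14) along a 3-gon: merge 3 vertices and 3 edges, delete both glued faces → V=21, E=51, F=32.
Attach a hendecagonal antiprism (V=22, E=44, F=24) along a 3-gon: merge 3 vertices and 3 edges, delete both glued faces → V=40, E=92, F=54.
Check: V − E + F = 40 − 92 + 54 = 2.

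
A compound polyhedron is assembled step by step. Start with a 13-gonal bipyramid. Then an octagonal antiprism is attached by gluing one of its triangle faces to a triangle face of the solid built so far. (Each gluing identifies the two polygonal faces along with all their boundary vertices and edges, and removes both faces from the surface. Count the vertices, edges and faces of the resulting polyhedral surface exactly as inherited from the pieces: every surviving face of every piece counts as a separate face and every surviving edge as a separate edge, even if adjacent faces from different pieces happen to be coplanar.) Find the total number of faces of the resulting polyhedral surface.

42

A 13-gonal bipyramid: V=15, E=39, F=26.
Attach an octagonal antiprism (V=16, E=32, F=18) along a 3-gon: merge 3 vertices and 3 edges, delete both glued faces → V=28, E=68, F=42.
Check: V − E + F = 28 − 68 + 42 = 2.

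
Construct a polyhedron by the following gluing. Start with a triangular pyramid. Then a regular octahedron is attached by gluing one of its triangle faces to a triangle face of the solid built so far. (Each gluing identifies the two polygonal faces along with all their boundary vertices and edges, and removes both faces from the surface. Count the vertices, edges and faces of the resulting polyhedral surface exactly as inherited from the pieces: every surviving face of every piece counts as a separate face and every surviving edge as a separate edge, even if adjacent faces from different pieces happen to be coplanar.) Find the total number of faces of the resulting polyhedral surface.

10

A triangular pyramid: V=4, E=6, F=4.
Attach a regular octahedron (V=6, E=12, F=8) along a 3-gon: merge 3 vertices and 3 edges, delete both glued faces → V=7, E=15, F=10.
Check: V − E + F = 7 − 15 + 10 = 2.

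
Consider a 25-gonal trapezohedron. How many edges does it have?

The n-trapezohedron (dual of the n-antiprism) has V = 2·25 + 2 = 52, E = 4·25 = 100, F = 2·25 = 50.
Check: V − E + F = 52 − 100 + 50 = 2.

100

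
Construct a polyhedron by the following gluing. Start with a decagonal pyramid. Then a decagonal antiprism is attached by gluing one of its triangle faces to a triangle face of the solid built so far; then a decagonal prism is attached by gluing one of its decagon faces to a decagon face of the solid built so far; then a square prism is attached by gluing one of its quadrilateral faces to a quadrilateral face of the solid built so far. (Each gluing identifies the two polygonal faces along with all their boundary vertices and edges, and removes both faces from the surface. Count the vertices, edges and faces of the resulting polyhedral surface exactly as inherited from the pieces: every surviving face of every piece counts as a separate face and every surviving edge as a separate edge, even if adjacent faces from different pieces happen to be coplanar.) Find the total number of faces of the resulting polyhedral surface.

A decagonal pyramid: V=11, E=20, F=11.
Attach a decagonal antiprism (V=20, E=40, F=22) along a 3-gon: merge 3 vertices and 3 edges, delete both glued faces → V=28, E=57, F=31.
Attach a decagonal prism (V=20, E=30, F=12) along a 10-gon: merge 10 vertices and 10 edges, delete both glued faces → V=38, E=77, F=41.
Attach a square prism (V=8, E=12, F=6) along a 4-gon: merge 4 vertices and 4 edges, delete both glued faces → V=42, E=85, F=45.
Check: V − E + F = 42 − 85 + 45 = 2.

45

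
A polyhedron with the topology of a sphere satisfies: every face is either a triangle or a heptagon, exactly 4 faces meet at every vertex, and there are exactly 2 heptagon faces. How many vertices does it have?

Let x be the number of triangles; then F = 2 + x.
Edge–face incidences: 2E = 7·2 + 3·x = 14 + 3x.
Every vertex has degree 4, so 4V = 2E.
Euler: V − E + F = 2 ⇒ (2E)/4 − E + (2 + x) = 2.
Multiply by 8: 2·(2E) − 4·(2E) + 8·(2 + x) = 16, i.e. 16 + 8x − 2·(14 + 3x) = 16.
Collecting terms: 2x − 12 = 16, so 2x = 28, so x = 14.
Then 2E = 14 + 3·14 = 56, so E = 28, V = 2E/4 = 14, F = 2 + 14 = 16.

14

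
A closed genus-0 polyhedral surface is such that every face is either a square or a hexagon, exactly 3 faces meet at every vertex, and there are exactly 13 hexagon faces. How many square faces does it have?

6

Let x be the number of squares; then F = 13 + x.
Edge–face incidences: 2E = 6·13 + 4·x = 78 + 4x.
Every vertex has degree 3, so 3V = 2E.
Euler: V − E + F = 2 ⇒ (2E)/3 − E + (13 + x) = 2.
Multiply by 6: 2·(2E) − 3·(2E) + 6·(13 + x) = 12, i.e. 78 + 6x − (78 + 4x) = 12.
Collecting terms: 2x = 12, so x = 6.
Then 2E = 78 + 4·6 = 102, so E = 51, V = 2E/3 = 34, F = 13 + 6 = 19.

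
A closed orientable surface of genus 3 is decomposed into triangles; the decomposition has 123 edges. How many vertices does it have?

37

χ = 2 − 2·3 = -4, and every face is a triangle so 3F = 2E.
F = 2E/3 = 82. Then V = -4 + E − F = -4 + 123 − 82 = 37.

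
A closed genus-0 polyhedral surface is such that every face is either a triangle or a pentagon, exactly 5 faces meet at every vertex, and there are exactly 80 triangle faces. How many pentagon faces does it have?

Let x be the number of pentagons; then F = 80 + x.
Edge–face incidences: 2E = 3·80 + 5·x = 240 + 5x.
Every vertex has degree 5, so 5V = 2E.
Euler: V − E + F = 2 ⇒ (2E)/5 − E + (80 + x) = 2.
Multiply by 10: 2·(2E) − 5·(2E) + 10·(80 + x) = 20, i.e. 800 + 10x − 3·(240 + 5x) = 20.
Collecting terms: −5x + 80 = 20, so −5x = −60, so x = 12.
Then 2E = 240 + 5·12 = 300, so E = 150, V = 2E/5 = 60, F = 80 + 12 = 92.

12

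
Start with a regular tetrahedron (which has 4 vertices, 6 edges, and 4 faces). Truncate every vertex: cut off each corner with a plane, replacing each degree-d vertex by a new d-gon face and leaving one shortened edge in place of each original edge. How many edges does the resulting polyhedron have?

18

Truncation replaces each original edge-end by a new vertex, so V′ = 2E = 12.
Each original edge survives, and each old vertex of degree d contributes d new edges; summing degrees gives Σd = 2E, so E′ = E + 2E = 3E = 18.
Each original face survives and each original vertex becomes one new face: F′ = F + V = 8.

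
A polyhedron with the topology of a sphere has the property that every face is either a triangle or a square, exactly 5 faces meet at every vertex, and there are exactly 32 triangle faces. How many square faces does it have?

Let x be the number of squares; then F = 32 + x.
Edge–face incidences: 2E = 3·32 + 4·x = 96 + 4x.
Every vertex has degree 5, so 5V = 2E.
Euler: V − E + F = 2 ⇒ (2E)/5 − E + (32 + x) = 2.
Multiply by 10: 2·(2E) − 5·(2E) + 10·(32 + x) = 20, i.e. 320 + 10x − 3·(96 + 4x) = 20.
Collecting terms: −2x + 32 = 20, so −2x = −12, so x = 6.
Then 2E = 96 + 4·6 = 120, so E = 60, V = 2E/5 = 24, F = 32 + 6 = 38.

6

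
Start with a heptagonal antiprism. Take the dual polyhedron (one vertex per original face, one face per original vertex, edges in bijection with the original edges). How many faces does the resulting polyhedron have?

The base solid has V = 14, E = 28, F = 16.
The dual swaps V and F and preserves E: V′ = F = 16, E′ = E = 28, F′ = V = 14.

14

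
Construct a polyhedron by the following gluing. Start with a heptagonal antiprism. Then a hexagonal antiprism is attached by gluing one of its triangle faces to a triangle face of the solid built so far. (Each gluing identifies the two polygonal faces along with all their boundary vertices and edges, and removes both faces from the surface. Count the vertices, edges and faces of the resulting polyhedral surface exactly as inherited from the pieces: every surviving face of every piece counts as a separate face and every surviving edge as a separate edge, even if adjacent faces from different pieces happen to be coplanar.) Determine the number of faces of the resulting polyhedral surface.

28

A heptagonal antiprism: V=14, E=28, F=16.
Attach a hexagonal antiprism (V=12, E=24, F=14) along a 3-gon: merge 3 vertices and 3 edges, delete both glued faces → V=23, E=49, F=28.
Check: V − E + F = 23 − 49 + 28 = 2.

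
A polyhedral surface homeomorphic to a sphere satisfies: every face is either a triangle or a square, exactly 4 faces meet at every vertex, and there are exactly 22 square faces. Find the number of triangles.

8

Let x be the number of triangles; then F = 22 + x.
Edge–face incidences: 2E = 4·22 + 3·x = 88 + 3x.
Every vertex has degree 4, so 4V = 2E.
Euler: V − E + F = 2 ⇒ (2E)/4 − E + (22 + x) = 2.
Multiply by 8: 2·(2E) − 4·(2E) + 8·(22 + x) = 16, i.e. 176 + 8x − 2·(88 + 3x) = 16.
Collecting terms: 2x = 16, so x = 8.
Then 2E = 88 + 3·8 = 112, so E = 56, V = 2E/4 = 28, F = 22 + 8 = 30.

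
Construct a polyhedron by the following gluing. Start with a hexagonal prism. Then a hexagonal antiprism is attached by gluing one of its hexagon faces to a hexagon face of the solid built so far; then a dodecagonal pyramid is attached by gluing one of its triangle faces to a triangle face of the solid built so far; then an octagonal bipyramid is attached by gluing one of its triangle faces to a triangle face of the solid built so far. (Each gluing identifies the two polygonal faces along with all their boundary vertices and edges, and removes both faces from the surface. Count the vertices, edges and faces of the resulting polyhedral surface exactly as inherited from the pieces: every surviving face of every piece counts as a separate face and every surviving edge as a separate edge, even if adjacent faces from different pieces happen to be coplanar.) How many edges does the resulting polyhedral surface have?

A hexagonal prism: V=12, E=18, F=8.
Attach a hexagonal antiprism (V=12, E=24, F=14) along a 6-gon: merge 6 vertices and 6 edges, delete both glued faces → V=18, E=36, F=20.
Attach a dodecagonal pyramid (V=13, E=24, F=13) along a 3-gon: merge 3 vertices and 3 edges, delete both glued faces → V=28, E=57, F=31.
Attach an octagonal bipyramid (V=10, E=24, F=16) along a 3-gon: merge 3 vertices and 3 edges, delete both glued faces → V=35, E=78, F=45.
Check: V − E + F = 35 − 78 + 45 = 2.

78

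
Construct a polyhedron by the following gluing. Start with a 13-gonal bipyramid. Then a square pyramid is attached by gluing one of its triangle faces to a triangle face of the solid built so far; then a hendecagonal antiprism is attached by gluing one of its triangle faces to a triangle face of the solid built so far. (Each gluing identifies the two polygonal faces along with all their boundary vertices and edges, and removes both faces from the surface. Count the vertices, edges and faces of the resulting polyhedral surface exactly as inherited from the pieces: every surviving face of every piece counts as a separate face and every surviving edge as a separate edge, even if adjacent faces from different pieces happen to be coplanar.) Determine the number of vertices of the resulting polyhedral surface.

36

A 13-gonal bipyramid: V=15, E=39, F=26.
Attach a square pyramid (V=5, E=8, F=5) along a 3-gon: merge 3 vertices and 3 edges, delete both glued faces → V=17, E=44, F=29.
Attach a hendecagonal antiprism (V=22, E=44, F=24) along a 3-gon: merge 3 vertices and 3 edges, delete both glued faces → V=36, E=85, F=51.
Check: V − E + F = 36 − 85 + 51 = 2.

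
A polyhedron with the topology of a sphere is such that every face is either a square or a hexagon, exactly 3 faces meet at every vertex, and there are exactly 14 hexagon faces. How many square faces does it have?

6

Let x be the number of squares; then F = 14 + x.
Edge–face incidences: 2E = 6·14 + 4·x = 84 + 4x.
Every vertex has degree 3, so 3V = 2E.
Euler: V − E + F = 2 ⇒ (2E)/3 − E + (14 + x) = 2.
Multiply by 6: 2·(2E) − 3·(2E) + 6·(14 + x) = 12, i.e. 84 + 6x − (84 + 4x) = 12.
Collecting terms: 2x = 12, so x = 6.
Then 2E = 84 + 4·6 = 108, so E = 54, V = 2E/3 = 36, F = 14 + 6 = 20.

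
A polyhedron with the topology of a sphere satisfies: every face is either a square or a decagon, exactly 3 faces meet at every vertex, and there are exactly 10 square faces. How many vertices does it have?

20

Let x be the number of decagons; then F = 10 + x.
Edge–face incidences: 2E = 4·10 + 10·x = 40 + 10x.
Every vertex has degree 3, so 3V = 2E.
Euler: V − E + F = 2 ⇒ (2E)/3 − E + (10 + x) = 2.
Multiply by 6: 2·(2E) − 3·(2E) + 6·(10 + x) = 12, i.e. 60 + 6x − (40 + 10x) = 12.
Collecting terms: −4x + 20 = 12, so −4x = −8, so x = 2.
Then 2E = 40 + 10·2 = 60, so E = 30, V = 2E/3 = 20, F = 10 + 2 = 12.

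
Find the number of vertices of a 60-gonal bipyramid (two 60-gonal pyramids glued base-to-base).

A bipyramid over an n-gon has 2n triangular faces and n + 2 vertices: V = 60 + 2 = 62, E = 3·60 = 180, F = 2·60 = 120.
Check: V − E + F = 62 − 180 + 120 = 2.

62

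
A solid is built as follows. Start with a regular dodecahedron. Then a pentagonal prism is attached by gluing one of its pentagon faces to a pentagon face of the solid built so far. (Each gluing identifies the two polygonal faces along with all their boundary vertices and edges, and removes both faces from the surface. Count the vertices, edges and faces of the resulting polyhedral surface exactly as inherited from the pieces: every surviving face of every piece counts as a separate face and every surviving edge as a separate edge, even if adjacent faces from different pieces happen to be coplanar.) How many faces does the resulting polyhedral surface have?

17

A regular dodecahedron: V=20, E=30, F=12.
Attach a pentagonal prism (V=10, E=15, F=7) along a 5-gon: merge 5 vertices and 5 edges, delete both glued faces → V=25, E=40, F=17.
Check: V − E + F = 25 − 40 + 17 = 2.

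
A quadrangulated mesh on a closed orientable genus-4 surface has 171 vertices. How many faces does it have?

χ = 2 − 2·4 = -6, and every face is a square so 4F = 2E.
V − E + F = -6 with E = 4F/2 gives 171 − (4/2 − 1)·F = -6, so F = 177 and E = 354.

177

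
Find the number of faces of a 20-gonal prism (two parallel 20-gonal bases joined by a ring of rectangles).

A prism on an n-gon has two n-gon bases and n rectangular sides: V = 2·20 = 40, E = 3·20 = 60, F = 20 + 2 = 22.

22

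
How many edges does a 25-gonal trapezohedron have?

The n-trapezohedron (dual of the n-antiprism) has V = 2·25 + 2 = 52, E = 4·25 = 100, F = 2·25 = 50.
Check: V − E + F = 52 − 100 + 50 = 2.

100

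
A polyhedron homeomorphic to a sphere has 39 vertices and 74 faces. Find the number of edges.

Here V − E + F = 2.
E = V + F − (2) = 39 + 74 − (2) = 111.

111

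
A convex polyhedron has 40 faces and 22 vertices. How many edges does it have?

Here V − E + F = 2.
E = V + F − (2) = 22 + 40 − (2) = 60.

60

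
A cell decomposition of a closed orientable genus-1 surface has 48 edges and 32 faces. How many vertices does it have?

16

For a closed orientable surface of genus 1, χ = 2 − 2·1 = 0.
V = 0 + E − F = 0 + 48 − 32 = 16.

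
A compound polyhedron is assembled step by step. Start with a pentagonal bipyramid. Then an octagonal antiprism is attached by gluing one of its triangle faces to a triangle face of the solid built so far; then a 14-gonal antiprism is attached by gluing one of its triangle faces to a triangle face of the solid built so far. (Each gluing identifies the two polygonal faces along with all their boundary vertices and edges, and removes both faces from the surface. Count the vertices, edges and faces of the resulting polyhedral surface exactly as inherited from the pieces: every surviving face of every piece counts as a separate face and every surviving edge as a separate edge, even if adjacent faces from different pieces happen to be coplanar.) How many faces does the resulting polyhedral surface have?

54

A pentagonal bipyramid: V=7, E=15, F=10.
Attach an octagonal antiprism (V=16, E=32, F=18) along a 3-gon: merge 3 vertices and 3 edges, delete both glued faces → V=20, E=44, F=26.
Attach a 14-gonal antiprism (V=28, E=56, F=30) along a 3-gon: merge 3 vertices and 3 edges, delete both glued faces → V=45, E=97, F=54.
Check: V − E + F = 45 − 97 + 54 = 2.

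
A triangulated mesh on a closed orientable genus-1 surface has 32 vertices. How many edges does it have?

96

χ = 2 − 2·1 = 0, and every face is a triangle so 3F = 2E.
V − E + F = 0 with E = 3F/2 gives 32 − (3/2 − 1)·F = 0, so F = 64 and E = 96.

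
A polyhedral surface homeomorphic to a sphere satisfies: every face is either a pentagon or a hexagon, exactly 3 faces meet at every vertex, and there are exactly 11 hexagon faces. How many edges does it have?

Let x be the number of pentagons; then F = 11 + x.
Edge–face incidences: 2E = 6·11 + 5·x = 66 + 5x.
Every vertex has degree 3, so 3V = 2E.
Euler: V − E + F = 2 ⇒ (2E)/3 − E + (11 + x) = 2.
Multiply by 6: 2·(2E) − 3·(2E) + 6·(11 + x) = 12, i.e. 66 + 6x − (66 + 5x) = 12.
Collecting terms: x = 12.
Then 2E = 66 + 5·12 = 126, so E = 63, V = 2E/3 = 42, F = 11 + 12 = 23.

63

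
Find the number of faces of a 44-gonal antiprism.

90

An antiprism on an n-gon has two n-gon caps and 2n triangles: V = 2·44 = 88, E = 4·44 = 176, F = 2·44 + 2 = 90.
Check: V − E + F = 88 − 176 + 90 = 2.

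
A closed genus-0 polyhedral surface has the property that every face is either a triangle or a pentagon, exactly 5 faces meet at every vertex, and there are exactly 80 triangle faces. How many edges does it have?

Let x be the number of pentagons; then F = 80 + x.
Edge–face incidences: 2E = 3·80 + 5·x = 240 + 5x.
Every vertex has degree 5, so 5V = 2E.
Euler: V − E + F = 2 ⇒ (2E)/5 − E + (80 + x) = 2.
Multiply by 10: 2·(2E) − 5·(2E) + 10·(80 + x) = 20, i.e. 800 + 10x − 3·(240 + 5x) = 20.
Collecting terms: −5x + 80 = 20, so −5x = −60, so x = 12.
Then 2E = 240 + 5·12 = 300, so E = 150, V = 2E/5 = 60, F = 80 + 12 = 92.

150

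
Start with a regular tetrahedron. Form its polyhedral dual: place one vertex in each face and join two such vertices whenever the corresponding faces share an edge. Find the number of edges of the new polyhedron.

The base solid has V = 4, E = 6, F = 4.
The dual swaps V and F and preserves E: V′ = F = 4, E′ = E = 6, F′ = V = 4.

6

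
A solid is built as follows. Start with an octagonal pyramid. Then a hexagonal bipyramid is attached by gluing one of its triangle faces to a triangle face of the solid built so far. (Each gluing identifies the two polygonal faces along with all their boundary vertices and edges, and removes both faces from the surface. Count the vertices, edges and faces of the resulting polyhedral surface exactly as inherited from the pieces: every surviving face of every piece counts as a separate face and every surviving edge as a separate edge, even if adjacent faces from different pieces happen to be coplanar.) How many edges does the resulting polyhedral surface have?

31

An octagonal pyramid: V=9, E=16, F=9.
Attach a hexagonal bipyramid (V=8, E=18, F=12) along a 3-gon: merge 3 vertices and 3 edges, delete both glued faces → V=14, E=31, F=19.
Check: V − E + F = 14 − 31 + 19 = 2.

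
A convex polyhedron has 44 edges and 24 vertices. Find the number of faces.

Here V − E + F = 2.
F = 2 − V + E = 2 − 24 + 44 = 22.

22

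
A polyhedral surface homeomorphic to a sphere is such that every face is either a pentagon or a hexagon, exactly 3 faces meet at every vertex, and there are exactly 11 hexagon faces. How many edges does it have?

63

Let x be the number of pentagons; then F = 11 + x.
Edge–face incidences: 2E = 6·11 + 5·x = 66 + 5x.
Every vertex has degree 3, so 3V = 2E.
Euler: V − E + F = 2 ⇒ (2E)/3 − E + (11 + x) = 2.
Multiply by 6: 2·(2E) − 3·(2E) + 6·(11 + x) = 12, i.e. 66 + 6x − (66 + 5x) = 12.
Collecting terms: x = 12.
Then 2E = 66 + 5·12 = 126, so E = 63, V = 2E/3 = 42, F = 11 + 12 = 23.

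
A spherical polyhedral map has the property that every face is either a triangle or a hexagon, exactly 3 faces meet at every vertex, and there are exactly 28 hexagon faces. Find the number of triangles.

4

Let x be the number of triangles; then F = 28 + x.
Edge–face incidences: 2E = 6·28 + 3·x = 168 + 3x.
Every vertex has degree 3, so 3V = 2E.
Euler: V − E + F = 2 ⇒ (2E)/3 − E + (28 + x) = 2.
Multiply by 6: 2·(2E) − 3·(2E) + 6·(28 + x) = 12, i.e. 168 + 6x − (168 + 3x) = 12.
Collecting terms: 3x = 12, so x = 4.
Then 2E = 168 + 3·4 = 180, so E = 90, V = 2E/3 = 60, F = 28 + 4 = 32.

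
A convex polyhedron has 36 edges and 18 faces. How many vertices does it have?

20

Here V − E + F = 2.
V = 2 + E − F = 2 + 36 − 18 = 20.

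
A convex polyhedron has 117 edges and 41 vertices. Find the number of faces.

78

Here V − E + F = 2.
F = 2 − V + E = 2 − 41 + 117 = 78.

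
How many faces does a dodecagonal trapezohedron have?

24

The n-trapezohedron (dual of the n-antiprism) has V = 2·12 + 2 = 26, E = 4·12 = 48, F = 2·12 = 24.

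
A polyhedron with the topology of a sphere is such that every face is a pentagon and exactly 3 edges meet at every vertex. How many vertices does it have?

Each face has 5 edges and each edge borders two faces, so 2E = 5F.
Each vertex has degree 3, so 3V = 2E and hence V = 5F/3.
Euler: V − E + F = 2 ⇒ (5F/3) − (5F/2) + F = 2.
Multiply by 6: (10 − 15 + 6)F = 12, i.e. 1F = 12.
So F = 12, E = 5·12/2 = 30, V = 5·12/3 = 20.

20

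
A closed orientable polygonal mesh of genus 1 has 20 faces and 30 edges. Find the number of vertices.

For a closed orientable surface of genus 1, χ = 2 − 2·1 = 0.
V = 0 + E − F = 0 + 30 − 20 = 10.

10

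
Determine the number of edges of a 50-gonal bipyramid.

150

A bipyramid over an n-gon has 2n triangular faces and n + 2 vertices: V = 50 + 2 = 52, E = 3·50 = 150, F = 2·50 = 100.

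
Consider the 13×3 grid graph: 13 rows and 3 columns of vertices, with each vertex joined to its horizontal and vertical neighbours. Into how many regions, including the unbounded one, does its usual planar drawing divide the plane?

The grid has V = 13·3 = 39 vertices and E = 13·2 + 3·12 = 62 edges.
F = 2 − V + E = 2 − 39 + 62 = 25.

25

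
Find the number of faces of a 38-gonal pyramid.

A pyramid on an n-gon base has one n-gon and n triangles: V = 38 + 1 = 39, E = 2·38 = 76, F = 38 + 1 = 39.

39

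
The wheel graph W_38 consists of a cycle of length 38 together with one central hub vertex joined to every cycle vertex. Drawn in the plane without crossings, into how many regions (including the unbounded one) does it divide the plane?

W_38 has V = 38 + 1 = 39 vertices and E = 2·38 = 76 edges.
By Euler's formula F = 2 − V + E = 2 − 39 + 76 = 39.

39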